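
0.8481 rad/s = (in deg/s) 48.59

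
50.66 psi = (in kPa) 349.3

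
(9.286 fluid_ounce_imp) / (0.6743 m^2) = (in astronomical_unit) 2.616e-15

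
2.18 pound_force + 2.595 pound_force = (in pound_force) 4.775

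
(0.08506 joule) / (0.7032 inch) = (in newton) 4.762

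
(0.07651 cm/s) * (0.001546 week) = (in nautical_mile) 0.0003863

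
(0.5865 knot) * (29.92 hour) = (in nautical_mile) 17.55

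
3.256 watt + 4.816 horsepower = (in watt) 3595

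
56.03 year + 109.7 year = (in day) 6.049e+04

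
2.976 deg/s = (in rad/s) 0.05194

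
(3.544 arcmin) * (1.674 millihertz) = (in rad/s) 1.726e-06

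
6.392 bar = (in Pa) 6.392e+05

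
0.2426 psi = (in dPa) 1.673e+04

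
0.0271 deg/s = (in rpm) 0.004517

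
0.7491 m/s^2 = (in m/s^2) 0.7491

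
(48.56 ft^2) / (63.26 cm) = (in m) 7.131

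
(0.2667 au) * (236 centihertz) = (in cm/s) 9.416e+12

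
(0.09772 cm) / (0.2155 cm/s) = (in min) 0.007558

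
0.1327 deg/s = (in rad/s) 0.002316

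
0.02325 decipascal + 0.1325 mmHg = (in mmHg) 0.1325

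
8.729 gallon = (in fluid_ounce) 1117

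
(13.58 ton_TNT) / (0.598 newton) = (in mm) 9.501e+13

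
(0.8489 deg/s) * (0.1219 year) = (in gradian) 3.626e+06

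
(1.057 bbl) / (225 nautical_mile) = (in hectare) 4.033e-11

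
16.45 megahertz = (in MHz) 16.45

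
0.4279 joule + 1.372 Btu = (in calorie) 346.1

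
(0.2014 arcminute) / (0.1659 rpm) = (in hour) 9.367e-07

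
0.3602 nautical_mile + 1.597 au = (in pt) 6.772e+14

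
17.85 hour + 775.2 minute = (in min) 1846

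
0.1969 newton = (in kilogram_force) 0.02008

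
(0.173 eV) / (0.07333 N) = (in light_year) 3.995e-35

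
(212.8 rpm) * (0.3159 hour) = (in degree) 1.452e+06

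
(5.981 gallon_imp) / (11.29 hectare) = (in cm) 2.408e-05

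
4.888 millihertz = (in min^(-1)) 0.2933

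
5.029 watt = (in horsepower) 0.006744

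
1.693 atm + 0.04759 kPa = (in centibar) 171.6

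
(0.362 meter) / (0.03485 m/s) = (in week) 1.717e-05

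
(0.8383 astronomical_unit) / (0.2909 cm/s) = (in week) 7.128e+07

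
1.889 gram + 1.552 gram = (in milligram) 3441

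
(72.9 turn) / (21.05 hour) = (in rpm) 0.05772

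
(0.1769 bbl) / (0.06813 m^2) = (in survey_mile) 0.0002565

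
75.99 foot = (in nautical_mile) 0.01251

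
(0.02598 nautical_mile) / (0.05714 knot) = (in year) 5.19e-05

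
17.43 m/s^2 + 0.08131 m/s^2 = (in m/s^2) 17.51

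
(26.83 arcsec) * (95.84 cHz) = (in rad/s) 0.0001247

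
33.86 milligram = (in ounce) 0.001194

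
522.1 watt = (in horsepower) 0.7001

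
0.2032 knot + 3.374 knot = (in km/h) 6.625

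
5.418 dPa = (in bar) 5.418e-06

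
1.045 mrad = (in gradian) 0.06653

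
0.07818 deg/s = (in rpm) 0.01303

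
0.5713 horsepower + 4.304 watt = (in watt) 430.3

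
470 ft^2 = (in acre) 0.01079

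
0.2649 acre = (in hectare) 0.1072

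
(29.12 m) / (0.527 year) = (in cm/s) 0.0001752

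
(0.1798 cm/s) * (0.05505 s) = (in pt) 0.2806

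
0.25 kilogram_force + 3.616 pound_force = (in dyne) 1.854e+06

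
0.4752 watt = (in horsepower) 0.0006373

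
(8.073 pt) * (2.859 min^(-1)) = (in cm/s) 0.01357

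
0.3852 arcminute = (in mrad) 0.1121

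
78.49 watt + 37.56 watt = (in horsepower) 0.1556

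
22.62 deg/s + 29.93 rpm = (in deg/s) 202.2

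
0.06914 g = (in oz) 0.002439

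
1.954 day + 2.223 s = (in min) 2814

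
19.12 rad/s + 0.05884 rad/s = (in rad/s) 19.18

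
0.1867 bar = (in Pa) 1.867e+04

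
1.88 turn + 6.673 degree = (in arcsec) 2.461e+06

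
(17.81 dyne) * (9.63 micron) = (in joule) 1.715e-09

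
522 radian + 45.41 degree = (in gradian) 3.328e+04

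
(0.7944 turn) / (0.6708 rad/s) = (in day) 8.612e-05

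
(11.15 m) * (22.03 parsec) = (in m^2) 7.579e+18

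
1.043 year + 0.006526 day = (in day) 380.7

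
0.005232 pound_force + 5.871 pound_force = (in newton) 26.14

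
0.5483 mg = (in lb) 1.209e-06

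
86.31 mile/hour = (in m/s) 38.58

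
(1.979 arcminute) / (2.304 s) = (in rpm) 0.002386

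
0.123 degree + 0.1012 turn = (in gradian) 40.62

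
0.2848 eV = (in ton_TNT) 1.091e-29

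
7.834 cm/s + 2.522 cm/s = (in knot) 0.2013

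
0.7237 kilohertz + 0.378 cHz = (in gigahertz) 7.237e-07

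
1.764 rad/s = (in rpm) 16.84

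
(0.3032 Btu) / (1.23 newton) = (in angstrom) 2.601e+12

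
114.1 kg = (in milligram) 1.141e+08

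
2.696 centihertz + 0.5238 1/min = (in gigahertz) 3.569e-11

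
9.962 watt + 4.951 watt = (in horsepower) 0.02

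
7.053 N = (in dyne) 7.053e+05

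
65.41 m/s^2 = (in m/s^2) 65.41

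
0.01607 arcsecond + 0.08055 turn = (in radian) 0.5061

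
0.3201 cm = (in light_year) 3.383e-19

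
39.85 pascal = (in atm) 0.0003933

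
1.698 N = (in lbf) 0.3817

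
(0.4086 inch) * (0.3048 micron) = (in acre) 7.817e-13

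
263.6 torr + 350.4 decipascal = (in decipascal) 3.518e+05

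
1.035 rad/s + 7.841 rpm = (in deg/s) 106.3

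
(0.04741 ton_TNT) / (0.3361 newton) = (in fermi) 5.902e+23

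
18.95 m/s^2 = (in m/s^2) 18.95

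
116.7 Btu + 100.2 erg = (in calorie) 2.943e+04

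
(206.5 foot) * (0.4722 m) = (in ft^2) 319.9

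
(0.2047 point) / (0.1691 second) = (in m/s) 0.000427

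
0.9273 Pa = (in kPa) 0.0009273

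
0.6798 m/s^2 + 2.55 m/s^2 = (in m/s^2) 3.23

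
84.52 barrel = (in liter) 1.344e+04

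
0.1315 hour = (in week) 0.0007827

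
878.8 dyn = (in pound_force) 0.001976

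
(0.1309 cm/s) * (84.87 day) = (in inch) 3.779e+05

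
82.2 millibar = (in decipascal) 8.22e+04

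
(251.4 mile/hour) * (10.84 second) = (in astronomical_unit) 8.144e-09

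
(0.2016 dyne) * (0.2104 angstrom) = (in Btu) 4.02e-20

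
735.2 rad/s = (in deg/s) 4.212e+04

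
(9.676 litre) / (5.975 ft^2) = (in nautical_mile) 9.412e-06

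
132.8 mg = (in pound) 0.0002928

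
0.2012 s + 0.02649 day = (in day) 0.02649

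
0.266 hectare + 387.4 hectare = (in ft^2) 4.173e+07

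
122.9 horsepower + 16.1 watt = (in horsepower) 122.9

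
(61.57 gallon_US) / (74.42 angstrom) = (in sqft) 3.371e+08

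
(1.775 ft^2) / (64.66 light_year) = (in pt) 7.641e-16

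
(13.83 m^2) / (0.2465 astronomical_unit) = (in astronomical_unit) 2.507e-21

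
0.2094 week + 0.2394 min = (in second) 1.267e+05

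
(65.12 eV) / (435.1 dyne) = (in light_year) 2.535e-31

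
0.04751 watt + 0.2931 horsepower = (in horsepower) 0.2932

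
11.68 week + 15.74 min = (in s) 7.065e+06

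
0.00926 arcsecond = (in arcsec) 0.00926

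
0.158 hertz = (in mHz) 158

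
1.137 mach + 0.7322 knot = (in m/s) 387.5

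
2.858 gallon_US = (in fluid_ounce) 365.8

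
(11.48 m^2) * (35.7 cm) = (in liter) 4098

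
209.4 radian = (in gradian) 1.333e+04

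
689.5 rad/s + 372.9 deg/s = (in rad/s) 696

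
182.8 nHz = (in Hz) 1.828e-07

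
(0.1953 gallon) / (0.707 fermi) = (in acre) 2.584e+08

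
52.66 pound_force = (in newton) 234.2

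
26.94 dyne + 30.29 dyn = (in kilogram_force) 5.836e-05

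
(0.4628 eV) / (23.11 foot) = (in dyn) 1.053e-15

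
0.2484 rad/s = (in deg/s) 14.23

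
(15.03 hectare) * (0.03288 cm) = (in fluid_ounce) 1.671e+06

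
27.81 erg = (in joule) 2.781e-06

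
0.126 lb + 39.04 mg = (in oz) 2.017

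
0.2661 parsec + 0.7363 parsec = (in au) 2.068e+05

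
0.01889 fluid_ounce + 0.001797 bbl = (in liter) 0.2863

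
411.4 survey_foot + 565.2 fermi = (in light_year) 1.325e-14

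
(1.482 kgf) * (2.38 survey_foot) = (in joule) 10.54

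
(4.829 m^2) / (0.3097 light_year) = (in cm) 1.648e-13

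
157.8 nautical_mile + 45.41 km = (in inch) 1.329e+07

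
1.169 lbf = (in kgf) 0.5302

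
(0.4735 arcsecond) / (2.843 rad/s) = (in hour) 2.243e-10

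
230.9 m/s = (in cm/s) 2.309e+04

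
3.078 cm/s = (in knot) 0.05983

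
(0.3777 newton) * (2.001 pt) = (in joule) 0.0002666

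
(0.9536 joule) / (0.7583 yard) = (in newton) 1.375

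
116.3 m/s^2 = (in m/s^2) 116.3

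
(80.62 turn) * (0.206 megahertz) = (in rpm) 9.965e+08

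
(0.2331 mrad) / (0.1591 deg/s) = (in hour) 2.332e-05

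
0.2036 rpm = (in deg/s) 1.222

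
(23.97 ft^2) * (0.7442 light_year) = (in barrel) 9.862e+16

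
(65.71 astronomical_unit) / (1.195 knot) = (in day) 1.851e+08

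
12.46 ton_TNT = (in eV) 3.254e+29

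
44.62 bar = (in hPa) 4.462e+04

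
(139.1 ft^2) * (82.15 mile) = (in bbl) 1.075e+07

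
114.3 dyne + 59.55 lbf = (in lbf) 59.55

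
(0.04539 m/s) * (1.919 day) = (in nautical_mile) 4.064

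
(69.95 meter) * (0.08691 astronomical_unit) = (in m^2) 9.095e+11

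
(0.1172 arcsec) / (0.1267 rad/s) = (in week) 7.415e-12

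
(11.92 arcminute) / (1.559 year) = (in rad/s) 7.053e-11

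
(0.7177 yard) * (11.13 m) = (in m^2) 7.304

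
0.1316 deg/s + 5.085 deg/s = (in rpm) 0.8694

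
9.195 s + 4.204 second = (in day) 0.0001551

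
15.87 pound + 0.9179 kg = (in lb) 17.89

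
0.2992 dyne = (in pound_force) 6.726e-07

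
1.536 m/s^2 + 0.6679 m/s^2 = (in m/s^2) 2.204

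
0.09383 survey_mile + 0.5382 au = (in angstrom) 8.051e+20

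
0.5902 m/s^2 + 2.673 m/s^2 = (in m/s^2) 3.263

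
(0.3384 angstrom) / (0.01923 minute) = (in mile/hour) 6.561e-11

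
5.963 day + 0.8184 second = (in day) 5.963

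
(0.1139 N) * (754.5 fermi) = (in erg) 8.594e-07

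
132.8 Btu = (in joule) 1.401e+05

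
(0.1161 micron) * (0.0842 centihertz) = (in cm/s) 9.776e-09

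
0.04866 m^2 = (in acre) 1.202e-05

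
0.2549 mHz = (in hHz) 2.549e-06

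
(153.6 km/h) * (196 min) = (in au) 3.354e-06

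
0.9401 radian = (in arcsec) 1.939e+05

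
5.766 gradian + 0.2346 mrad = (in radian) 0.09081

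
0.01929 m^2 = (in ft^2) 0.2076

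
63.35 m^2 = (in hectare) 0.006335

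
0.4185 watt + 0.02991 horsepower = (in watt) 22.72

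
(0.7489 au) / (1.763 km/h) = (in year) 7254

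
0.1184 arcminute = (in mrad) 0.03444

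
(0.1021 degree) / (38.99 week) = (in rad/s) 7.557e-11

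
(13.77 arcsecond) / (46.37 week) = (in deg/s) 1.364e-10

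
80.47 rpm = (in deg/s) 482.8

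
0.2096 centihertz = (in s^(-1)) 0.002096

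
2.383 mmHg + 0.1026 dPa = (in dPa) 3177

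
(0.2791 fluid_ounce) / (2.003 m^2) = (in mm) 0.004121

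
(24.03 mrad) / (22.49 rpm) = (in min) 0.0001701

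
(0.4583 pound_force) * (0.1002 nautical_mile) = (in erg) 3.783e+09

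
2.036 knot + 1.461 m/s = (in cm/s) 250.8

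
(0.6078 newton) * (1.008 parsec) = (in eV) 1.18e+35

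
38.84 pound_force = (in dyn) 1.728e+07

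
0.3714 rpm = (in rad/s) 0.03889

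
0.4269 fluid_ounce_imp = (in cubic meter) 1.213e-05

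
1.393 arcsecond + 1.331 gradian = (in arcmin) 71.9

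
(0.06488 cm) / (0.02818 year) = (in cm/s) 7.301e-08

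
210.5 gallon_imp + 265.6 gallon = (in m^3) 1.962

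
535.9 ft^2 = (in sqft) 535.9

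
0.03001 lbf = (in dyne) 1.335e+04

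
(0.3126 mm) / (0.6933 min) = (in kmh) 2.705e-05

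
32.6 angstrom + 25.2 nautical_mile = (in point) 1.323e+08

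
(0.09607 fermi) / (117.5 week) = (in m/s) 1.352e-24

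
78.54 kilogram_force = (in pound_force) 173.2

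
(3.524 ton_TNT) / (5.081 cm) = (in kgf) 2.959e+10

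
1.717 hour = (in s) 6181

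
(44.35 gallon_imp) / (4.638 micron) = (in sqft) 4.679e+05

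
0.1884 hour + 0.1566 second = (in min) 11.31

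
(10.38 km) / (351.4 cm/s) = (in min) 49.23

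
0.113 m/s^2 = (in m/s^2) 0.113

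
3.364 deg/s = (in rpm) 0.5607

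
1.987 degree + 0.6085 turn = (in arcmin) 1.326e+04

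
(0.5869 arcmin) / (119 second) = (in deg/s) 8.22e-05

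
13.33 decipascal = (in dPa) 13.33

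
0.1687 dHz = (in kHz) 1.687e-05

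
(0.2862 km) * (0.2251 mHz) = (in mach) 0.0001892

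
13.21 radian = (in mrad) 1.321e+04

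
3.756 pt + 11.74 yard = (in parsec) 3.479e-16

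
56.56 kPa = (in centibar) 56.56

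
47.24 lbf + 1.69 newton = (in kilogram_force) 21.6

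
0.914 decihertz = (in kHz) 9.14e-05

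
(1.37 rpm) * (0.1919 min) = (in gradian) 105.2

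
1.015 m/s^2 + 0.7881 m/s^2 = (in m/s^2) 1.803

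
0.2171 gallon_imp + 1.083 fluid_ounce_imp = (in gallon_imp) 0.2239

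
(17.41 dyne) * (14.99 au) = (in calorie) 9.331e+07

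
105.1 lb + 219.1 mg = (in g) 4.767e+04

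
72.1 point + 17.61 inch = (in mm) 472.7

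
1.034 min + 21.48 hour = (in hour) 21.5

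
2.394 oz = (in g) 67.87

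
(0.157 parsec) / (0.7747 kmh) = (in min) 3.752e+14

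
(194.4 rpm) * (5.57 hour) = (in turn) 6.497e+04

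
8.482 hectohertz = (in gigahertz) 8.482e-07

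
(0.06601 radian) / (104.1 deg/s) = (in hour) 1.009e-05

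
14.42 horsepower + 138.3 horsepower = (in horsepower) 152.7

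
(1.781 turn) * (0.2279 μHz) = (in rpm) 2.435e-05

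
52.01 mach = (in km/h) 6.375e+04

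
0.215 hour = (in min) 12.9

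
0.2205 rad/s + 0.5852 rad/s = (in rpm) 7.694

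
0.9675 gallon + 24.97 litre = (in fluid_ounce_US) 968.2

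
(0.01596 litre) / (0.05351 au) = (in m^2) 1.994e-15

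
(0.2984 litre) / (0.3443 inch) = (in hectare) 3.412e-06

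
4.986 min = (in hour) 0.0831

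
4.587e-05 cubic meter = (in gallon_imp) 0.01009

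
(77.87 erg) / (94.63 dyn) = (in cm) 0.8229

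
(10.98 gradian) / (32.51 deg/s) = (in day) 3.518e-06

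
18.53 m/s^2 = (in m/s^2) 18.53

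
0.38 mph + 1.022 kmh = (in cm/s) 45.38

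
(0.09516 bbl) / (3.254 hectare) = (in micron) 0.4649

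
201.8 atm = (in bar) 204.5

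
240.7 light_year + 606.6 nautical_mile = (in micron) 2.277e+24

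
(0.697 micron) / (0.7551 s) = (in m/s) 9.231e-07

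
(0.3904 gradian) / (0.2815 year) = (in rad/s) 6.908e-10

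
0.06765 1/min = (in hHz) 1.127e-05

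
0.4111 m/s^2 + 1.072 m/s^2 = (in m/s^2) 1.483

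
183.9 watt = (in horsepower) 0.2466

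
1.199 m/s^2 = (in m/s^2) 1.199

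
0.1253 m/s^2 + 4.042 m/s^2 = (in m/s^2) 4.167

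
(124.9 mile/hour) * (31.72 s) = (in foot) 5811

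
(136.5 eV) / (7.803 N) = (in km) 2.803e-21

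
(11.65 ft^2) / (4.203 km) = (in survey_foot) 0.0008449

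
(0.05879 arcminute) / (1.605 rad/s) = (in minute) 1.776e-07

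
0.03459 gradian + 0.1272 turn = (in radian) 0.7998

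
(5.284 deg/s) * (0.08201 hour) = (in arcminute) 9.36e+04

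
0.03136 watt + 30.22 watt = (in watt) 30.25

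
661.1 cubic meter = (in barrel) 4158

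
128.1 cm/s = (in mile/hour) 2.866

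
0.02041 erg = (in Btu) 1.934e-12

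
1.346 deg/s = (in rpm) 0.2243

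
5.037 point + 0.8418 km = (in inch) 3.314e+04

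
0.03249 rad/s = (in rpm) 0.3103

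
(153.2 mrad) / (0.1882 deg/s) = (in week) 7.712e-05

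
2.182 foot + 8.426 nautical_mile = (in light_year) 1.65e-12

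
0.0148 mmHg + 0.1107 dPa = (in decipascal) 19.84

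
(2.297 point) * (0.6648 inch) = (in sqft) 0.0001473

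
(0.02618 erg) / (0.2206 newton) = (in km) 1.187e-11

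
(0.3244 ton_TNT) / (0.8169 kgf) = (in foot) 5.559e+08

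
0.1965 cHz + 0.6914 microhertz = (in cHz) 0.1966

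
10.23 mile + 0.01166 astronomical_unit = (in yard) 1.908e+09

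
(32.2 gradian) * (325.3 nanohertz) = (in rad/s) 1.645e-07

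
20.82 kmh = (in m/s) 5.783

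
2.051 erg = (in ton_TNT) 4.902e-17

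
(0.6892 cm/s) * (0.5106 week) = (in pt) 6.033e+06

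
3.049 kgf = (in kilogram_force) 3.049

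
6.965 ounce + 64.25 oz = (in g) 2019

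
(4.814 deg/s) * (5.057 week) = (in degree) 1.472e+07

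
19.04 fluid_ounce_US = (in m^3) 0.0005631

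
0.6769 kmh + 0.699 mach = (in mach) 0.6996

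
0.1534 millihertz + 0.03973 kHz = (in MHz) 3.973e-05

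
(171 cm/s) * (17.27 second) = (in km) 0.02953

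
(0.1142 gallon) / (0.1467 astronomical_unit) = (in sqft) 2.12e-13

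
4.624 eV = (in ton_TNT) 1.771e-28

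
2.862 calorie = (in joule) 11.97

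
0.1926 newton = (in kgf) 0.01964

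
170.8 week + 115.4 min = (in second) 1.033e+08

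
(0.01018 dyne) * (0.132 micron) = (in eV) 8.387e+04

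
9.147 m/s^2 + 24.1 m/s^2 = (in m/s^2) 33.25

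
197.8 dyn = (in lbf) 0.0004447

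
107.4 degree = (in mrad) 1874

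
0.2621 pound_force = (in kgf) 0.1189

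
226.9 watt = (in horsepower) 0.3043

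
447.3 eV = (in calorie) 1.713e-17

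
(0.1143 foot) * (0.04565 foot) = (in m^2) 0.0004847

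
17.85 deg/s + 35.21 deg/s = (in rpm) 8.843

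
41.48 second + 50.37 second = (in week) 0.0001519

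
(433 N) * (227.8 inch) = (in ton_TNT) 5.988e-07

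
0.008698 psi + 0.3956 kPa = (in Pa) 455.6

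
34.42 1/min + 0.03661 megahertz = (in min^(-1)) 2.197e+06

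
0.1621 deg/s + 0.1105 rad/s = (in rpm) 1.082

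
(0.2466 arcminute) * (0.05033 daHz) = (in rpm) 0.0003448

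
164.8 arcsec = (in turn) 0.0001272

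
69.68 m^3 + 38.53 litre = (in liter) 6.972e+04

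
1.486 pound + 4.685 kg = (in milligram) 5.359e+06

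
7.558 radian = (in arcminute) 2.598e+04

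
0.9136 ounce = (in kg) 0.0259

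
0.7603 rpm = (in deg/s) 4.562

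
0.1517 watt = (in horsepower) 0.0002034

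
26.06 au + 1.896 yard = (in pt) 1.105e+16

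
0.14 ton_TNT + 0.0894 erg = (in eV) 3.656e+27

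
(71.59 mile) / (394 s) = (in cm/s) 2.924e+04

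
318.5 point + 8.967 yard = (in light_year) 8.786e-16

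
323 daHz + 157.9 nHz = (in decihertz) 3.23e+04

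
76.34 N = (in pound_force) 17.16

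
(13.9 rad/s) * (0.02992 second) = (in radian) 0.4159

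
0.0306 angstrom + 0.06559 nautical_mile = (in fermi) 1.215e+17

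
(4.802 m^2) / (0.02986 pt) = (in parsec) 1.477e-11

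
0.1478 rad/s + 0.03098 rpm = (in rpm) 1.442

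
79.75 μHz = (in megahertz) 7.975e-11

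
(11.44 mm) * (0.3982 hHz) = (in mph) 1.019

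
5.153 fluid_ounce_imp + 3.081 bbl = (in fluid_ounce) 1.657e+04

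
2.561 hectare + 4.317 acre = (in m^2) 4.308e+04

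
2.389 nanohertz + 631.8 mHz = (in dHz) 6.318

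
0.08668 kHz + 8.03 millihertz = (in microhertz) 8.669e+07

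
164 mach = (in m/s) 5.584e+04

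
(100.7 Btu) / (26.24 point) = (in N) 1.148e+07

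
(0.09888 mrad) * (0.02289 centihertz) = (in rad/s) 2.263e-08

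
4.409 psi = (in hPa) 304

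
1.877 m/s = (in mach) 0.005512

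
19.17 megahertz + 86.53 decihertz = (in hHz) 1.917e+05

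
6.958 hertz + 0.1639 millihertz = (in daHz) 0.6958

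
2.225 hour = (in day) 0.09271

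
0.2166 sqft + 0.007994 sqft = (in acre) 5.156e-06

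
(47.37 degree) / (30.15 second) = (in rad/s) 0.02742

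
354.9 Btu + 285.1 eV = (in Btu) 354.9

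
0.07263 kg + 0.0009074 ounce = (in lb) 0.1602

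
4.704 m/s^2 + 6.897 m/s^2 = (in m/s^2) 11.6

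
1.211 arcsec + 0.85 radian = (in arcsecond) 1.753e+05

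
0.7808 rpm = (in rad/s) 0.08177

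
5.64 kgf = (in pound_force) 12.43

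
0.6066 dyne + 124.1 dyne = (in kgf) 0.0001272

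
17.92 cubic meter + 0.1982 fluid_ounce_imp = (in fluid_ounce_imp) 6.307e+05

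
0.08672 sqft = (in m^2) 0.008057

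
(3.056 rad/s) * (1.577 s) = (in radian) 4.819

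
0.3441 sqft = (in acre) 7.899e-06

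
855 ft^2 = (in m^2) 79.43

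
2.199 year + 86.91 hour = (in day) 806.3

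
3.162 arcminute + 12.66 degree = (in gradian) 14.13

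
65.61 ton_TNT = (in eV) 1.713e+30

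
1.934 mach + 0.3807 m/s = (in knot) 1281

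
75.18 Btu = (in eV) 4.951e+23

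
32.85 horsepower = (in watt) 2.45e+04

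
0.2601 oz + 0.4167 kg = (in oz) 14.96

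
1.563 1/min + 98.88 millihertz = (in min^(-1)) 7.496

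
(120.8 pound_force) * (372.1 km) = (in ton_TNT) 0.04779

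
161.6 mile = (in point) 7.372e+08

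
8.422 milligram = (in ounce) 0.0002971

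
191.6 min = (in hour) 3.193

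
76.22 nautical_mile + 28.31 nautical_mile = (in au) 1.294e-06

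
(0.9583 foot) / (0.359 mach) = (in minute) 3.982e-05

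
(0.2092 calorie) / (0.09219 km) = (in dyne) 949.4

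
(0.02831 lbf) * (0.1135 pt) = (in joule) 5.042e-06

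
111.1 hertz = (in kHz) 0.1111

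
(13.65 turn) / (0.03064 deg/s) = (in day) 1.856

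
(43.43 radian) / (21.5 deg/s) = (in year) 3.67e-06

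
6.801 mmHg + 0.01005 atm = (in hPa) 19.25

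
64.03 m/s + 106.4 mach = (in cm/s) 3.629e+06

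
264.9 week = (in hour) 4.45e+04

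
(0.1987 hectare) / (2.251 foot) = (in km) 2.896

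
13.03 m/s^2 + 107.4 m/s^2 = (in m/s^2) 120.4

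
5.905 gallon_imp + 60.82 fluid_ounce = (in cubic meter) 0.02864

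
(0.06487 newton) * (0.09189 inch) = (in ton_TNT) 3.619e-14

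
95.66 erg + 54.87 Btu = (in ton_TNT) 1.384e-05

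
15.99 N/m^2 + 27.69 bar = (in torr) 2.077e+04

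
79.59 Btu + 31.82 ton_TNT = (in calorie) 3.182e+10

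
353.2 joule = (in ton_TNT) 8.442e-08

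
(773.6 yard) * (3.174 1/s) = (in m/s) 2245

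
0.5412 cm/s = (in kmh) 0.01948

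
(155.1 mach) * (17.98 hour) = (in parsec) 1.108e-07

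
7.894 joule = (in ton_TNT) 1.887e-09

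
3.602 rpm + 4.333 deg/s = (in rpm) 4.324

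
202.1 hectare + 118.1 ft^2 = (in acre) 499.4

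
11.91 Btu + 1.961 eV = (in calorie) 3003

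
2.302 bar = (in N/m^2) 2.302e+05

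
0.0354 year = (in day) 12.92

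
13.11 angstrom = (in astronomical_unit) 8.763e-21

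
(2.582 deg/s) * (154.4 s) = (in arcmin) 2.392e+04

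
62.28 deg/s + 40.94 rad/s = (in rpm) 401.3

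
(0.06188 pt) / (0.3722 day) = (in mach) 1.994e-12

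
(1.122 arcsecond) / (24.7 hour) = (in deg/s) 3.505e-09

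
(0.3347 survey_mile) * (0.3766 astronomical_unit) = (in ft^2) 3.266e+14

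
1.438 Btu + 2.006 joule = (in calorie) 363.1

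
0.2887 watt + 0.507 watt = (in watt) 0.7957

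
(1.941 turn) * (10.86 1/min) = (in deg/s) 126.5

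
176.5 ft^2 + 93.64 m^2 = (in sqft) 1184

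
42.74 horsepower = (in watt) 3.187e+04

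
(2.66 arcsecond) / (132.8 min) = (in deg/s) 9.273e-08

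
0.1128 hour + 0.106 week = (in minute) 1075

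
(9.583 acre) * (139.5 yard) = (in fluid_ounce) 1.673e+11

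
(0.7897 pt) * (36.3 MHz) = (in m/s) 1.011e+04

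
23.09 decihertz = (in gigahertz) 2.309e-09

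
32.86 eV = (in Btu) 4.99e-21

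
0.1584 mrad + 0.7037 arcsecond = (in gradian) 0.0103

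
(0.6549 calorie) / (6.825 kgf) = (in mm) 40.94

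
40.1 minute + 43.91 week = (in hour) 7378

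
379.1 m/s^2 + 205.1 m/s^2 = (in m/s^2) 584.2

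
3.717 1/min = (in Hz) 0.06195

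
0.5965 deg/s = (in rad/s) 0.01041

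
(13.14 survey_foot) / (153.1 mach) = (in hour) 2.134e-08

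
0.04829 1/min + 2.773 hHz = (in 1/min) 1.664e+04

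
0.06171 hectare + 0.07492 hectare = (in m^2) 1366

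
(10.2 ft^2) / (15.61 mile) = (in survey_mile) 2.344e-08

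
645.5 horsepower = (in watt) 4.813e+05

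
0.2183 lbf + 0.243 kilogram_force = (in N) 3.354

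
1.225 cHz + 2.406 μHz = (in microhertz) 1.225e+04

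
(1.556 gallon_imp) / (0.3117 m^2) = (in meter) 0.02269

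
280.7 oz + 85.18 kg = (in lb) 205.3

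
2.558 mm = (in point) 7.251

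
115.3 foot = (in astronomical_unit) 2.349e-10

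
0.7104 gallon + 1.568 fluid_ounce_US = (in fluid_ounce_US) 92.5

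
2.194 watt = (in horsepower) 0.002942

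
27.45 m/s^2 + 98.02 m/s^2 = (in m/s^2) 125.5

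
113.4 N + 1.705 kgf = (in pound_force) 29.25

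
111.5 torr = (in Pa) 1.487e+04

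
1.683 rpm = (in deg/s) 10.1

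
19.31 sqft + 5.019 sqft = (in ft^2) 24.33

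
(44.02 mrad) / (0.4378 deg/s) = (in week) 9.525e-06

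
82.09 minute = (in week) 0.008144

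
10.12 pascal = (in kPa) 0.01012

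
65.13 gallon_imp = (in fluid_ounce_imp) 1.042e+04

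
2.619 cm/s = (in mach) 7.692e-05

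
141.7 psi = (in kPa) 977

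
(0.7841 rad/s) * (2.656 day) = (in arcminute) 6.186e+08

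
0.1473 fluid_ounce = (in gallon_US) 0.001151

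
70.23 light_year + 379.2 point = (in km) 6.644e+14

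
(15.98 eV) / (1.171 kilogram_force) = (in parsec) 7.225e-36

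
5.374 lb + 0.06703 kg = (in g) 2505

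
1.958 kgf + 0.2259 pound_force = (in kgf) 2.06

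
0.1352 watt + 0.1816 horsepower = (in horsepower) 0.1818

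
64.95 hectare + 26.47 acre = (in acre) 187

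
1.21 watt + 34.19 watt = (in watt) 35.4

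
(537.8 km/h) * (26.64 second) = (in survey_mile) 2.473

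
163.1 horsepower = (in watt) 1.216e+05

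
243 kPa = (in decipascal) 2.43e+06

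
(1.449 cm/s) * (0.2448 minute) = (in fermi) 2.128e+14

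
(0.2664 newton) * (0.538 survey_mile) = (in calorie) 55.13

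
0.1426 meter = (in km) 0.0001426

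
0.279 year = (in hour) 2444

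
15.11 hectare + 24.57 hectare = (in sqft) 4.271e+06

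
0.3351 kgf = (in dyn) 3.286e+05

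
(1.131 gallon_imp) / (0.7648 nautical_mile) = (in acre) 8.97e-10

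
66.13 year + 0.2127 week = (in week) 3448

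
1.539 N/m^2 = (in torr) 0.01154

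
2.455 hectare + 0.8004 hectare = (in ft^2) 3.504e+05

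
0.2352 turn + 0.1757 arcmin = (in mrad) 1478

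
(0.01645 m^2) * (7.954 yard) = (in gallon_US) 31.61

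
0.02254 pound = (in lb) 0.02254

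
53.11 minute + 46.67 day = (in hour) 1121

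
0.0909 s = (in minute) 0.001515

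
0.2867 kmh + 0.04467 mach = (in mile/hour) 34.2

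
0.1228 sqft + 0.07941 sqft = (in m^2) 0.01879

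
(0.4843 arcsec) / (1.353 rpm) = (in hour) 4.603e-09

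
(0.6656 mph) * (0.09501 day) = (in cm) 2.443e+05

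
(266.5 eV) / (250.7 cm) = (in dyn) 1.703e-12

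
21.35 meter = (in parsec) 6.919e-16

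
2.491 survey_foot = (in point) 2152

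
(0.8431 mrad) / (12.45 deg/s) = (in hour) 1.078e-06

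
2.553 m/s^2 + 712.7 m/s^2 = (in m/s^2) 715.3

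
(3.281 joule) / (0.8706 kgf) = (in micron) 3.843e+05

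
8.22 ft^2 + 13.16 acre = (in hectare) 5.326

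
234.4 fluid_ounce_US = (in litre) 6.932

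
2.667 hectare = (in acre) 6.59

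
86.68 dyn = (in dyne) 86.68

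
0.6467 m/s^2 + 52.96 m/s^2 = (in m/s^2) 53.61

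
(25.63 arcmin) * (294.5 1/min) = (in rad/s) 0.03659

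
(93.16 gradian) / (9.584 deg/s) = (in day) 0.0001013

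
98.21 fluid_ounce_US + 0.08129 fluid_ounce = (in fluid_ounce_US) 98.29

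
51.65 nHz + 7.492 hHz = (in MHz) 0.0007492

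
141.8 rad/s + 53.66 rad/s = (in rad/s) 195.5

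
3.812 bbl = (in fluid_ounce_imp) 2.133e+04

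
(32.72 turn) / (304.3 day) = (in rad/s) 7.819e-06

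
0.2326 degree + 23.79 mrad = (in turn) 0.004432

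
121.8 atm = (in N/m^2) 1.234e+07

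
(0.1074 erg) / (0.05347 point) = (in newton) 0.0005694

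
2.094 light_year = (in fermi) 1.981e+31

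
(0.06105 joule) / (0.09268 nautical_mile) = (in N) 0.0003557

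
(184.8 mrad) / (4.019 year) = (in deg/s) 8.354e-08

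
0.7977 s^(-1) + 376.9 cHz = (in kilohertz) 0.004567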